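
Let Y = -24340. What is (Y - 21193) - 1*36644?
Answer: -82177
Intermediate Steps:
(Y - 21193) - 1*36644 = (-24340 - 21193) - 1*36644 = -45533 - 36644 = -82177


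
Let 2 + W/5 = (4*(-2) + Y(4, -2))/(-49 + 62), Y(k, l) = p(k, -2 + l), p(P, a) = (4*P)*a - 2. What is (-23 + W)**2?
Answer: 638401/169 ≈ 3777.5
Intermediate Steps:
p(P, a) = -2 + 4*P*a (p(P, a) = 4*P*a - 2 = -2 + 4*P*a)
Y(k, l) = -2 + 4*k*(-2 + l)
W = -500/13 (W = -10 + 5*((4*(-2) + (-2 + 4*4*(-2 - 2)))/(-49 + 62)) = -10 + 5*((-8 + (-2 + 4*4*(-4)))/13) = -10 + 5*((-8 + (-2 - 64))*(1/13)) = -10 + 5*((-8 - 66)*(1/13)) = -10 + 5*(-74*1/13) = -10 + 5*(-74/13) = -10 - 370/13 = -500/13 ≈ -38.462)
(-23 + W)**2 = (-23 - 500/13)**2 = (-799/13)**2 = 638401/169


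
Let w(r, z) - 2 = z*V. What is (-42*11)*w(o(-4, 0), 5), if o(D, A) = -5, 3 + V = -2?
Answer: 10626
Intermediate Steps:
V = -5 (V = -3 - 2 = -5)
w(r, z) = 2 - 5*z (w(r, z) = 2 + z*(-5) = 2 - 5*z)
(-42*11)*w(o(-4, 0), 5) = (-42*11)*(2 - 5*5) = -462*(2 - 25) = -462*(-23) = 10626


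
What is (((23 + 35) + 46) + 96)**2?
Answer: 40000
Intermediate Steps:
(((23 + 35) + 46) + 96)**2 = ((58 + 46) + 96)**2 = (104 + 96)**2 = 200**2 = 40000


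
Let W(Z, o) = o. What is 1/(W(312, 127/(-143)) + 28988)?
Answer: 143/4145157 ≈ 3.4498e-5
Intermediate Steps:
1/(W(312, 127/(-143)) + 28988) = 1/(127/(-143) + 28988) = 1/(127*(-1/143) + 28988) = 1/(-127/143 + 28988) = 1/(4145157/143) = 143/4145157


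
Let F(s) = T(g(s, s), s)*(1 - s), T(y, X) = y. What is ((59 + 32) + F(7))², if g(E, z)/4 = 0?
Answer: 8281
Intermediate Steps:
g(E, z) = 0 (g(E, z) = 4*0 = 0)
F(s) = 0 (F(s) = 0*(1 - s) = 0)
((59 + 32) + F(7))² = ((59 + 32) + 0)² = (91 + 0)² = 91² = 8281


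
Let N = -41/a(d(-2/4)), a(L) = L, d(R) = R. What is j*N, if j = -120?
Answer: -9840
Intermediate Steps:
N = 82 (N = -41/((-2/4)) = -41/((-2*¼)) = -41/(-½) = -41*(-2) = 82)
j*N = -120*82 = -9840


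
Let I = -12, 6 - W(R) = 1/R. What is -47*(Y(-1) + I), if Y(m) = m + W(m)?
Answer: 282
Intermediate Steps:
W(R) = 6 - 1/R
Y(m) = 6 + m - 1/m (Y(m) = m + (6 - 1/m) = 6 + m - 1/m)
-47*(Y(-1) + I) = -47*((6 - 1 - 1/(-1)) - 12) = -47*((6 - 1 - 1*(-1)) - 12) = -47*((6 - 1 + 1) - 12) = -47*(6 - 12) = -47*(-6) = 282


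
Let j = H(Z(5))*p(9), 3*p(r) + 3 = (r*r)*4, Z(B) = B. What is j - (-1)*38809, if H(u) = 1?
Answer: 38916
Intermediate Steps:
p(r) = -1 + 4*r²/3 (p(r) = -1 + ((r*r)*4)/3 = -1 + (r²*4)/3 = -1 + (4*r²)/3 = -1 + 4*r²/3)
j = 107 (j = 1*(-1 + (4/3)*9²) = 1*(-1 + (4/3)*81) = 1*(-1 + 108) = 1*107 = 107)
j - (-1)*38809 = 107 - (-1)*38809 = 107 - 1*(-38809) = 107 + 38809 = 38916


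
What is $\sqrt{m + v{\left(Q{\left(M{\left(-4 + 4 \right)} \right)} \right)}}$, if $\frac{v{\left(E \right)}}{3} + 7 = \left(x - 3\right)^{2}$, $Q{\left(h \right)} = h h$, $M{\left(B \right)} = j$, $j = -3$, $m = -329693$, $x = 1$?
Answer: $i \sqrt{329702} \approx 574.2 i$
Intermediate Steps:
$M{\left(B \right)} = -3$
$Q{\left(h \right)} = h^{2}$
$v{\left(E \right)} = -9$ ($v{\left(E \right)} = -21 + 3 \left(1 - 3\right)^{2} = -21 + 3 \left(-2\right)^{2} = -21 + 3 \cdot 4 = -21 + 12 = -9$)
$\sqrt{m + v{\left(Q{\left(M{\left(-4 + 4 \right)} \right)} \right)}} = \sqrt{-329693 - 9} = \sqrt{-329702} = i \sqrt{329702}$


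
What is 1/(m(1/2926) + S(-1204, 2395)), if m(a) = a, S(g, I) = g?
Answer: -2926/3522903 ≈ -0.00083056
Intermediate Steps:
1/(m(1/2926) + S(-1204, 2395)) = 1/(1/2926 - 1204) = 1/(-3522903/2926) = -2926/3522903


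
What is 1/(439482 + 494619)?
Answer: 1/934101 ≈ 1.0705e-6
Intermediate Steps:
1/(439482 + 494619) = 1/934101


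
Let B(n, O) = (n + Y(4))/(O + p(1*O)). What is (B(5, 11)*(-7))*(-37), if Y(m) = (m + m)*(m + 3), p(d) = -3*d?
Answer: -15799/22 ≈ -718.14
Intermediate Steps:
Y(m) = 2*m*(3 + m) (Y(m) = (2*m)*(3 + m) = 2*m*(3 + m))
B(n, O) = -(56 + n)/(2*O) (B(n, O) = (n + 2*4*(3 + 4))/(O - 3*O) = (n + 2*4*7)/(O - 3*O) = (n + 56)/((-2*O)) = (56 + n)*(-1/(2*O)) = -(56 + n)/(2*O))
(B(5, 11)*(-7))*(-37) = (((1/2)*(-56 - 1*5)/11)*(-7))*(-37) = (((1/2)*(1/11)*(-56 - 5))*(-7))*(-37) = (((1/2)*(1/11)*(-61))*(-7))*(-37) = -61/22*(-7)*(-37) = (427/22)*(-37) = -15799/22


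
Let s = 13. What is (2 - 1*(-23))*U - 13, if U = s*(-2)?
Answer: -663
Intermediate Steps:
U = -26 (U = 13*(-2) = -26)
(2 - 1*(-23))*U - 13 = (2 - 1*(-23))*(-26) - 13 = (2 + 23)*(-26) - 13 = 25*(-26) - 13 = -650 - 13 = -663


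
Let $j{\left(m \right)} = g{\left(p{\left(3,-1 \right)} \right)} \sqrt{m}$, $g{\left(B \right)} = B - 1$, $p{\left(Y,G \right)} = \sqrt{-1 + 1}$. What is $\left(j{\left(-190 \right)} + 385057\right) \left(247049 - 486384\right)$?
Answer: $-92157617095 + 239335 i \sqrt{190} \approx -9.2158 \cdot 10^{10} + 3.299 \cdot 10^{6} i$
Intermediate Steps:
$p{\left(Y,G \right)} = 0$ ($p{\left(Y,G \right)} = \sqrt{0} = 0$)
$g{\left(B \right)} = -1 + B$
$j{\left(m \right)} = - \sqrt{m}$ ($j{\left(m \right)} = \left(-1 + 0\right) \sqrt{m} = - \sqrt{m}$)
$\left(j{\left(-190 \right)} + 385057\right) \left(247049 - 486384\right) = \left(- \sqrt{-190} + 385057\right) \left(247049 - 486384\right) = \left(- i \sqrt{190} + 385057\right) \left(-239335\right) = \left(385057 - i \sqrt{190}\right) \left(-239335\right) = -92157617095 + 239335 i \sqrt{190}$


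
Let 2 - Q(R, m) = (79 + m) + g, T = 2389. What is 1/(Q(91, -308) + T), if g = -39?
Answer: 1/2659 ≈ 0.00037608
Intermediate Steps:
Q(R, m) = -38 - m (Q(R, m) = 2 - ((79 + m) - 39) = 2 - (40 + m) = 2 + (-40 - m) = -38 - m)
1/(Q(91, -308) + T) = 1/((-38 - 1*(-308)) + 2389) = 1/((-38 + 308) + 2389) = 1/(270 + 2389) = 1/2659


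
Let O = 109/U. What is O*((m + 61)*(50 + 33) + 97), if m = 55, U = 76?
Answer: 1060025/76 ≈ 13948.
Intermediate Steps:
O = 109/76 ≈ 1.4342
O*((m + 61)*(50 + 33) + 97) = 109*((55 + 61)*(50 + 33) + 97)/76 = 109*(116*83 + 97)/76 = 109*(9628 + 97)/76 = (109/76)*9725 = 1060025/76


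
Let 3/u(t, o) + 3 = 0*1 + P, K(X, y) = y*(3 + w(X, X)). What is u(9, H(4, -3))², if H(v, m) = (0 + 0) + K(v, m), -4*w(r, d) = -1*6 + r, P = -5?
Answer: 9/64 ≈ 0.14063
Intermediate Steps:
w(r, d) = 3/2 - r/4 (w(r, d) = -(-1*6 + r)/4 = -(-6 + r)/4 = 3/2 - r/4)
K(X, y) = y*(9/2 - X/4) (K(X, y) = y*(3 + (3/2 - X/4)) = y*(9/2 - X/4))
H(v, m) = m*(18 - v)/4 (H(v, m) = (0 + 0) + m*(18 - v)/4 = 0 + m*(18 - v)/4 = m*(18 - v)/4)
u(t, o) = -3/8 (u(t, o) = 3/(-3 + (0*1 - 5)) = 3/(-3 + (0 - 5)) = 3/(-3 - 5) = 3/(-8) = 3*(-⅛) = -3/8)
u(9, H(4, -3))² = (-3/8)² = 9/64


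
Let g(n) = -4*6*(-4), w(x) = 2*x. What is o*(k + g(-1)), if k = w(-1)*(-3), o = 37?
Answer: 3774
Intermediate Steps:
g(n) = 96 (g(n) = -24*(-4) = 96)
k = 6 (k = (2*(-1))*(-3) = -2*(-3) = 6)
o*(k + g(-1)) = 37*(6 + 96) = 37*102 = 3774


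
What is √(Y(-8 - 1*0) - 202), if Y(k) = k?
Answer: I*√210 ≈ 14.491*I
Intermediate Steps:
√(Y(-8 - 1*0) - 202) = √((-8 - 1*0) - 202) = √((-8 + 0) - 202) = √(-8 - 202) = √(-210) = I*√210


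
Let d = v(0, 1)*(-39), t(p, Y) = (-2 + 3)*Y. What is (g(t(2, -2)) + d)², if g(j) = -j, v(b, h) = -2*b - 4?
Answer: 24964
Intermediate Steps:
v(b, h) = -4 - 2*b
t(p, Y) = Y (t(p, Y) = 1*Y = Y)
d = 156 (d = (-4 - 2*0)*(-39) = (-4 + 0)*(-39) = -4*(-39) = 156)
(g(t(2, -2)) + d)² = (-1*(-2) + 156)² = (2 + 156)² = 158² = 24964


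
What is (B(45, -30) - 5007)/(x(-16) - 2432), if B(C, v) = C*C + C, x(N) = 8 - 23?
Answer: 2937/2447 ≈ 1.2002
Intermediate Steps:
x(N) = -15
B(C, v) = C + C² (B(C, v) = C² + C = C + C²)
(B(45, -30) - 5007)/(x(-16) - 2432) = (45*(1 + 45) - 5007)/(-15 - 2432) = (45*46 - 5007)/(-2447) = (2070 - 5007)*(-1/2447) = -2937*(-1/2447) = 2937/2447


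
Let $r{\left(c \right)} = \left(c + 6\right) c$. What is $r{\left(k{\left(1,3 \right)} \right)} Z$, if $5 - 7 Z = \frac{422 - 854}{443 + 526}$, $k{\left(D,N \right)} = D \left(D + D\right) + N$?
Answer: $\frac{96745}{2261} \approx 42.789$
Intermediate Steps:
$k{\left(D,N \right)} = N + 2 D^{2}$ ($k{\left(D,N \right)} = D 2 D + N = 2 D^{2} + N = N + 2 D^{2}$)
$r{\left(c \right)} = c \left(6 + c\right)$ ($r{\left(c \right)} = \left(6 + c\right) c = c \left(6 + c\right)$)
$Z = \frac{1759}{2261}$ ($Z = \frac{5}{7} - \frac{\left(422 - 854\right) \frac{1}{443 + 526}}{7} = \frac{5}{7} - \frac{\left(-432\right) \frac{1}{969}}{7} = \frac{5}{7} - - \frac{144}{2261} = \frac{5}{7} + \frac{144}{2261} = \frac{1759}{2261} \approx 0.77797$)
$r{\left(k{\left(1,3 \right)} \right)} Z = \left(3 + 2 \cdot 1^{2}\right) \left(6 + \left(3 + 2 \cdot 1^{2}\right)\right) \frac{1759}{2261} = \left(3 + 2 \cdot 1\right) \left(6 + \left(3 + 2 \cdot 1\right)\right) \frac{1759}{2261} = \left(3 + 2\right) \left(6 + \left(3 + 2\right)\right) \frac{1759}{2261} = 5 \left(6 + 5\right) \frac{1759}{2261} = 5 \cdot 11 \cdot \frac{1759}{2261} = 55 \cdot \frac{1759}{2261} = \frac{96745}{2261}$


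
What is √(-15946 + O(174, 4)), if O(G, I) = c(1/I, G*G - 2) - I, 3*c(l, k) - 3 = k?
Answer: I*√52719/3 ≈ 76.535*I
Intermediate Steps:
c(l, k) = 1 + k/3
O(G, I) = ⅓ - I + G²/3 (O(G, I) = (1 + (G*G - 2)/3) - I = (1 + (G² - 2)/3) - I = (1 + (-2 + G²)/3) - I = (1 + (-⅔ + G²/3)) - I = (⅓ + G²/3) - I = ⅓ - I + G²/3)
√(-15946 + O(174, 4)) = √(-15946 + (⅓ - 1*4 + (⅓)*174²)) = √(-15946 + (⅓ - 4 + (⅓)*30276)) = √(-15946 + (⅓ - 4 + 10092)) = √(-15946 + 30265/3) = √(-17573/3) = I*√52719/3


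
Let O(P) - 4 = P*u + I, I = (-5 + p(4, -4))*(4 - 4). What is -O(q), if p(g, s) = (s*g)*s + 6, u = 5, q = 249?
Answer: -1249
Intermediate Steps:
p(g, s) = 6 + g*s² (p(g, s) = (g*s)*s + 6 = g*s² + 6 = 6 + g*s²)
I = 0 (I = (-5 + (6 + 4*(-4)²))*(4 - 4) = (-5 + (6 + 4*16))*0 = (-5 + (6 + 64))*0 = (-5 + 70)*0 = 65*0 = 0)
O(P) = 4 + 5*P (O(P) = 4 + (P*5 + 0) = 4 + (5*P + 0) = 4 + 5*P)
-O(q) = -(4 + 5*249) = -(4 + 1245) = -1*1249 = -1249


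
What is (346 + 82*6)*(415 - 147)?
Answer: 224584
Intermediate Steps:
(346 + 82*6)*(415 - 147) = (346 + 492)*268 = 838*268 = 224584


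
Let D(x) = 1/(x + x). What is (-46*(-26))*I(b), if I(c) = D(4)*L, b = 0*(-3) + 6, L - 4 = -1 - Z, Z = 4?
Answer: -299/2 ≈ -149.50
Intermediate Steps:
L = -1 (L = 4 + (-1 - 1*4) = 4 + (-1 - 4) = 4 - 5 = -1)
b = 6 (b = 0 + 6 = 6)
D(x) = 1/(2*x)
I(c) = -⅛ (I(c) = ((½)/4)*(-1) = ((½)*(¼))*(-1) = (⅛)*(-1) = -⅛)
(-46*(-26))*I(b) = -46*(-26)*(-⅛) = 1196*(-⅛) = -299/2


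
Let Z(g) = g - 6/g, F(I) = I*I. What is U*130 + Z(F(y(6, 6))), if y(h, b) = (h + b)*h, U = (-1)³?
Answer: 4366655/864 ≈ 5054.0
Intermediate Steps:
U = -1
y(h, b) = h*(b + h) (y(h, b) = (b + h)*h = h*(b + h))
F(I) = I²
Z(g) = g - 6/g
U*130 + Z(F(y(6, 6))) = -1*130 + ((6*(6 + 6))² - 6*1/(36*(6 + 6)²)) = -130 + ((6*12)² - 6/((6*12)²)) = -130 + (72² - 6/(72²)) = -130 + (5184 - 6/5184) = -130 + (5184 - 6*1/5184) = -130 + (5184 - 1/864) = -130 + 4478975/864 = 4366655/864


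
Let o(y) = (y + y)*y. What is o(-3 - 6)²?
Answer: 26244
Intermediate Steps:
o(y) = 2*y² (o(y) = (2*y)*y = 2*y²)
o(-3 - 6)² = (2*(-3 - 6)²)² = (2*(-9)²)² = (2*81)² = 162² = 26244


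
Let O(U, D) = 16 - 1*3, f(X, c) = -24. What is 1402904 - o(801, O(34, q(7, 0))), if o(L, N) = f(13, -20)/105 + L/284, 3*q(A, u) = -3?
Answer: 13944839997/9940 ≈ 1.4029e+6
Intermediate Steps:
q(A, u) = -1 (q(A, u) = (⅓)*(-3) = -1)
O(U, D) = 13 (O(U, D) = 16 - 3 = 13)
o(L, N) = -8/35 + L/284 (o(L, N) = -24/105 + L/284 = -24*1/105 + L*(1/284) = -8/35 + L/284)
1402904 - o(801, O(34, q(7, 0))) = 1402904 - (-8/35 + (1/284)*801) = 1402904 - (-8/35 + 801/284) = 1402904 - 1*25763/9940 = 1402904 - 25763/9940 = 13944839997/9940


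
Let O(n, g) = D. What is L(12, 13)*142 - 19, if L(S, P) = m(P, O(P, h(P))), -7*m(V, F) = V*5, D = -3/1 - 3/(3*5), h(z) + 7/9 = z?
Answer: -9363/7 ≈ -1337.6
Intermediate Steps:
h(z) = -7/9 + z
D = -16/5 (D = -3*1 - 3/15 = -3 - 3*1/15 = -3 - 1/5 = -16/5 ≈ -3.2000)
O(n, g) = -16/5
m(V, F) = -5*V/7 (m(V, F) = -V*5/7 = -5*V/7)
L(S, P) = -5*P/7
L(12, 13)*142 - 19 = -5/7*13*142 - 19 = -65/7*142 - 19 = -9230/7 - 19 = -9363/7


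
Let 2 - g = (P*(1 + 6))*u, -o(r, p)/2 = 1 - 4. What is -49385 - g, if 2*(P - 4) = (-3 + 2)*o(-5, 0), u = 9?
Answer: -49324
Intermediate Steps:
o(r, p) = 6 (o(r, p) = -2*(1 - 4) = -2*(-3) = 6)
P = 1 (P = 4 + ((-3 + 2)*6)/2 = 4 + (-1*6)/2 = 4 + (½)*(-6) = 4 - 3 = 1)
g = -61 (g = 2 - 1*(1 + 6)*9 = 2 - 1*7*9 = 2 - 7*9 = 2 - 1*63 = 2 - 63 = -61)
-49385 - g = -49385 - 1*(-61) = -49385 + 61 = -49324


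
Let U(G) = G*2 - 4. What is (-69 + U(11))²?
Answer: 2601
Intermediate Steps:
U(G) = -4 + 2*G (U(G) = 2*G - 4 = -4 + 2*G)
(-69 + U(11))² = (-69 + (-4 + 2*11))² = (-69 + (-4 + 22))² = (-69 + 18)² = (-51)² = 2601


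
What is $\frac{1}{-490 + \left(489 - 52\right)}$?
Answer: $- \frac{1}{53} \approx -0.018868$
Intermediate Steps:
$\frac{1}{-490 + \left(489 - 52\right)} = \frac{1}{-490 + 437} = \frac{1}{-53} = - \frac{1}{53}$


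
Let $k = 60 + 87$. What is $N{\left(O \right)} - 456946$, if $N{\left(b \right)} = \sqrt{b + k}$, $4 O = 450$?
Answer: $-456946 + \frac{\sqrt{1038}}{2} \approx -4.5693 \cdot 10^{5}$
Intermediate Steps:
$O = \frac{225}{2}$ ($O = \frac{1}{4} \cdot 450 = \frac{225}{2} \approx 112.5$)
$k = 147$
$N{\left(b \right)} = \sqrt{147 + b}$ ($N{\left(b \right)} = \sqrt{b + 147} = \sqrt{147 + b}$)
$N{\left(O \right)} - 456946 = \sqrt{147 + \frac{225}{2}} - 456946 = \sqrt{\frac{519}{2}} - 456946 = \frac{\sqrt{1038}}{2} - 456946 = -456946 + \frac{\sqrt{1038}}{2}$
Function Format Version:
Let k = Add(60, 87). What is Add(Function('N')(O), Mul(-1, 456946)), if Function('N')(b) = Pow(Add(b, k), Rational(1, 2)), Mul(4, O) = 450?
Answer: Add(-456946, Mul(Rational(1, 2), Pow(1038, Rational(1, 2)))) ≈ -4.5693e+5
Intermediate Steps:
O = Rational(225, 2) (O = Mul(Rational(1, 4), 450) = Rational(225, 2) ≈ 112.50)
k = 147
Function('N')(b) = Pow(Add(147, b), Rational(1, 2)) (Function('N')(b) = Pow(Add(b, 147), Rational(1, 2)) = Pow(Add(147, b), Rational(1, 2)))
Add(Function('N')(O), Mul(-1, 456946)) = Add(Pow(Add(147, Rational(225, 2)), Rational(1, 2)), Mul(-1, 456946)) = Add(Pow(Rational(519, 2), Rational(1, 2)), -456946) = Add(Mul(Rational(1, 2), Pow(1038, Rational(1, 2))), -456946) = Add(-456946, Mul(Rational(1, 2), Pow(1038, Rational(1, 2))))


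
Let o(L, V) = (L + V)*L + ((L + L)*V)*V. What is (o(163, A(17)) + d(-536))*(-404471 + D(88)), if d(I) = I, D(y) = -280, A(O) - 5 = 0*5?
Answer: -14165475498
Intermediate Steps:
A(O) = 5 (A(O) = 5 + 0*5 = 5 + 0 = 5)
o(L, V) = L*(L + V) + 2*L*V² (o(L, V) = L*(L + V) + ((2*L)*V)*V = L*(L + V) + (2*L*V)*V = L*(L + V) + 2*L*V²)
(o(163, A(17)) + d(-536))*(-404471 + D(88)) = (163*(163 + 5 + 2*5²) - 536)*(-404471 - 280) = (163*(163 + 5 + 2*25) - 536)*(-404751) = (163*(163 + 5 + 50) - 536)*(-404751) = (163*218 - 536)*(-404751) = (35534 - 536)*(-404751) = 34998*(-404751) = -14165475498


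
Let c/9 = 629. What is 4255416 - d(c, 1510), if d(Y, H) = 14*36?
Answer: 4254912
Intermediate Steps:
c = 5661 (c = 9*629 = 5661)
d(Y, H) = 504
4255416 - d(c, 1510) = 4255416 - 1*504 = 4255416 - 504 = 4254912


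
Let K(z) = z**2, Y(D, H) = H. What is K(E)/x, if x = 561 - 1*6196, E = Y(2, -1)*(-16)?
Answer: -256/5635 ≈ -0.045430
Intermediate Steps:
E = 16 (E = -1*(-16) = 16)
x = -5635 (x = 561 - 6196 = -5635)
K(E)/x = 16**2/(-5635) = 256*(-1/5635) = -256/5635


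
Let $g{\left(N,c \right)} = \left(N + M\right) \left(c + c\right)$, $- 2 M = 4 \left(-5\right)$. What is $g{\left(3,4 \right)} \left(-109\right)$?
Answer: $-11336$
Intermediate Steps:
$M = 10$ ($M = - \frac{4 \left(-5\right)}{2} = \left(- \frac{1}{2}\right) \left(-20\right) = 10$)
$g{\left(N,c \right)} = 2 c \left(10 + N\right)$ ($g{\left(N,c \right)} = \left(N + 10\right) \left(c + c\right) = \left(10 + N\right) 2 c = 2 c \left(10 + N\right)$)
$g{\left(3,4 \right)} \left(-109\right) = 2 \cdot 4 \left(10 + 3\right) \left(-109\right) = 2 \cdot 4 \cdot 13 \left(-109\right) = 104 \left(-109\right) = -11336$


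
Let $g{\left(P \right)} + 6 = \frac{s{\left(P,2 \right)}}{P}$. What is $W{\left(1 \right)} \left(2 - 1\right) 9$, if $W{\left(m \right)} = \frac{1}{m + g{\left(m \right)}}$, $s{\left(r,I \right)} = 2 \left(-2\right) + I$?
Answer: $- \frac{9}{7} \approx -1.2857$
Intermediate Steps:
$s{\left(r,I \right)} = -4 + I$
$g{\left(P \right)} = -6 - \frac{2}{P}$ ($g{\left(P \right)} = -6 + \frac{-4 + 2}{P} = -6 - \frac{2}{P}$)
$W{\left(m \right)} = \frac{1}{-6 + m - \frac{2}{m}}$ ($W{\left(m \right)} = \frac{1}{m - \left(6 + \frac{2}{m}\right)} = \frac{1}{-6 + m - \frac{2}{m}}$)
$W{\left(1 \right)} \left(2 - 1\right) 9 = 1 \frac{1}{-2 + 1 \left(-6 + 1\right)} \left(2 - 1\right) 9 = 1 \frac{1}{-2 + 1 \left(-5\right)} 1 \cdot 9 = 1 \frac{1}{-2 - 5} \cdot 1 \cdot 9 = 1 \frac{1}{-7} \cdot 1 \cdot 9 = 1 \left(- \frac{1}{7}\right) 1 \cdot 9 = \left(- \frac{1}{7}\right) 1 \cdot 9 = \left(- \frac{1}{7}\right) 9 = - \frac{9}{7}$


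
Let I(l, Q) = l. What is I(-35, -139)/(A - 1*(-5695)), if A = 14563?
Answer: -5/2894 ≈ -0.0017277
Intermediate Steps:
I(-35, -139)/(A - 1*(-5695)) = -35/(14563 - 1*(-5695)) = -35/(14563 + 5695) = -35/20258 = -35*1/20258 = -5/2894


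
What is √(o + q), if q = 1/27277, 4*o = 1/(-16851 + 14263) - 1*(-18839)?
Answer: √23470351871359386541/70592876 ≈ 68.628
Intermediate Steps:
o = 48755331/10352 (o = (1/(-16851 + 14263) - 1*(-18839))/4 = (1/(-2588) + 18839)/4 = (-1/2588 + 18839)/4 = (¼)*(48755331/2588) = 48755331/10352 ≈ 4709.8)
q = 1/27277 ≈ 3.6661e-5
√(o + q) = √(48755331/10352 + 1/27277) = √(1329899174039/282371504) = √23470351871359386541/70592876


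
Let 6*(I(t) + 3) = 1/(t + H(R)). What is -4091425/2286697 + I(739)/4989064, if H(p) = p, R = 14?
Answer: -92223169145676041/51543502165504944 ≈ -1.7892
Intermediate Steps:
I(t) = -3 + 1/(6*(14 + t)) (I(t) = -3 + 1/(6*(t + 14)) = -3 + 1/(6*(14 + t)))
-4091425/2286697 + I(739)/4989064 = -4091425/2286697 + ((-251 - 18*739)/(6*(14 + 739)))/4989064 = -4091425*1/2286697 + ((1/6)*(-251 - 13302)/753)*(1/4989064) = -4091425/2286697 + ((1/6)*(1/753)*(-13553))*(1/4989064) = -4091425/2286697 - 13553/4518*1/4989064 = -4091425/2286697 - 13553/22540591152 = -92223169145676041/51543502165504944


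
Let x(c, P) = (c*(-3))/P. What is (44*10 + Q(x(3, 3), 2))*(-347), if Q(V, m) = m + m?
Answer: -154068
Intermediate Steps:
x(c, P) = -3*c/P (x(c, P) = (-3*c)/P = -3*c/P)
Q(V, m) = 2*m
(44*10 + Q(x(3, 3), 2))*(-347) = (44*10 + 2*2)*(-347) = (440 + 4)*(-347) = 444*(-347) = -154068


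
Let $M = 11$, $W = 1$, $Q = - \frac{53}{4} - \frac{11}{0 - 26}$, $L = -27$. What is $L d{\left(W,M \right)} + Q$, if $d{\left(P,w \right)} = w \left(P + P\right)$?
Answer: $- \frac{31555}{52} \approx -606.83$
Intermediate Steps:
$Q = - \frac{667}{52}$ ($Q = \left(-53\right) \frac{1}{4} - \frac{11}{-26} = - \frac{53}{4} - - \frac{11}{26} = - \frac{53}{4} + \frac{11}{26} = - \frac{667}{52} \approx -12.827$)
$d{\left(P,w \right)} = 2 P w$ ($d{\left(P,w \right)} = w 2 P = 2 P w$)
$L d{\left(W,M \right)} + Q = - 27 \cdot 2 \cdot 1 \cdot 11 - \frac{667}{52} = \left(-27\right) 22 - \frac{667}{52} = -594 - \frac{667}{52} = - \frac{31555}{52}$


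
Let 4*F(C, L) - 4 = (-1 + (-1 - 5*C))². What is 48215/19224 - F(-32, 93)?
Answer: -119947993/19224 ≈ -6239.5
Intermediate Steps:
F(C, L) = 1 + (-2 - 5*C)²/4 (F(C, L) = 1 + (-1 + (-1 - 5*C))²/4 = 1 + (-2 - 5*C)²/4)
48215/19224 - F(-32, 93) = 48215/19224 - (1 + (2 + 5*(-32))²/4) = 48215*(1/19224) - (1 + (2 - 160)²/4) = 48215/19224 - (1 + (¼)*(-158)²) = 48215/19224 - (1 + (¼)*24964) = 48215/19224 - (1 + 6241) = 48215/19224 - 1*6242 = 48215/19224 - 6242 = -119947993/19224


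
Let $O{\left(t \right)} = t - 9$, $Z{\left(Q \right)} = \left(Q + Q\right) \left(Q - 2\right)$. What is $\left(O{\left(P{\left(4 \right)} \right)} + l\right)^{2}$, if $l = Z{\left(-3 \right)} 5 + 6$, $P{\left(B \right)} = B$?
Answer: $22801$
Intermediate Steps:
$Z{\left(Q \right)} = 2 Q \left(-2 + Q\right)$
$O{\left(t \right)} = -9 + t$
$l = 156$ ($l = 2 \left(-3\right) \left(-2 - 3\right) 5 + 6 = 2 \left(-3\right) \left(-5\right) 5 + 6 = 30 \cdot 5 + 6 = 150 + 6 = 156$)
$\left(O{\left(P{\left(4 \right)} \right)} + l\right)^{2} = \left(\left(-9 + 4\right) + 156\right)^{2} = \left(-5 + 156\right)^{2} = 151^{2} = 22801$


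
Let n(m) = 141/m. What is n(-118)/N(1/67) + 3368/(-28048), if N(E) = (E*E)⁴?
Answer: -50184483032353825366/103427 ≈ -4.8522e+14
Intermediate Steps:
N(E) = E⁸ (N(E) = (E²)⁴ = E⁸)
n(-118)/N(1/67) + 3368/(-28048) = (141/(-118))/((1/67)⁸) + 3368/(-28048) = (141*(-1/118))/((1/67)⁸) + 3368*(-1/28048) = -141/(118*1/406067677556641) - 421/3506 = -141/118*406067677556641 - 421/3506 = -57255542535486381/118 - 421/3506 = -50184483032353825366/103427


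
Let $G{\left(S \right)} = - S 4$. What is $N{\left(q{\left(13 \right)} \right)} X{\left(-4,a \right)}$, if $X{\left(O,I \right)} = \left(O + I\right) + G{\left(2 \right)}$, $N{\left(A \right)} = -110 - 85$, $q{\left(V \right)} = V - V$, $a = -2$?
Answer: $2730$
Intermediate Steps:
$q{\left(V \right)} = 0$
$G{\left(S \right)} = - 4 S$
$N{\left(A \right)} = -195$
$X{\left(O,I \right)} = -8 + I + O$ ($X{\left(O,I \right)} = \left(O + I\right) - 8 = \left(I + O\right) - 8 = -8 + I + O$)
$N{\left(q{\left(13 \right)} \right)} X{\left(-4,a \right)} = - 195 \left(-8 - 2 - 4\right) = \left(-195\right) \left(-14\right) = 2730$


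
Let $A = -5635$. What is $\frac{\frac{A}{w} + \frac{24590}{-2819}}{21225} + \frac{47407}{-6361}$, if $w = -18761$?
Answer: $- \frac{2128748457783674}{285617060469651} \approx -7.4532$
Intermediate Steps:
$\frac{\frac{A}{w} + \frac{24590}{-2819}}{21225} + \frac{47407}{-6361} = \frac{- \frac{5635}{-18761} + \frac{24590}{-2819}}{21225} + \frac{47407}{-6361} = \left(\left(-5635\right) \left(- \frac{1}{18761}\right) + 24590 \left(- \frac{1}{2819}\right)\right) \frac{1}{21225} + 47407 \left(- \frac{1}{6361}\right) = \left(\frac{5635}{18761} - \frac{24590}{2819}\right) \frac{1}{21225} - \frac{47407}{6361} = \left(- \frac{445447925}{52887259}\right) \frac{1}{21225} - \frac{47407}{6361} = - \frac{17817917}{44901282891} - \frac{47407}{6361} = - \frac{2128748457783674}{285617060469651}$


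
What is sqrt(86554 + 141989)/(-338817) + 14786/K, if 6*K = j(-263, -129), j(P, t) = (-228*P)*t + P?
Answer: -88716/7735619 - sqrt(228543)/338817 ≈ -0.012879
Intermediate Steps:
j(P, t) = P - 228*P*t (j(P, t) = -228*P*t + P = P - 228*P*t)
K = -7735619/6 (K = (-263*(1 - 228*(-129)))/6 = (-263*(1 + 29412))/6 = (-263*29413)/6 = (1/6)*(-7735619) = -7735619/6 ≈ -1.2893e+6)
sqrt(86554 + 141989)/(-338817) + 14786/K = sqrt(86554 + 141989)/(-338817) + 14786/(-7735619/6) = sqrt(228543)*(-1/338817) + 14786*(-6/7735619) = -sqrt(228543)/338817 - 88716/7735619 = -88716/7735619 - sqrt(228543)/338817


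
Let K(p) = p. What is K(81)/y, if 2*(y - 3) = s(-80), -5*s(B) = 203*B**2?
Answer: -81/129917 ≈ -0.00062347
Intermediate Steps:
s(B) = -203*B**2/5
y = -129917 (y = 3 + (-203/5*(-80)**2)/2 = 3 + (-203/5*6400)/2 = 3 + (1/2)*(-259840) = 3 - 129920 = -129917)
K(81)/y = 81/(-129917) = 81*(-1/129917) = -81/129917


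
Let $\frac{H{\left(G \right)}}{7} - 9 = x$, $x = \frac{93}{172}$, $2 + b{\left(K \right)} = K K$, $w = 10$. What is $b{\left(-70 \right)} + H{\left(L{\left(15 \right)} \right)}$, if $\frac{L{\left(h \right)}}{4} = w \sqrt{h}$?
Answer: $\frac{853943}{172} \approx 4964.8$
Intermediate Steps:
$L{\left(h \right)} = 40 \sqrt{h}$ ($L{\left(h \right)} = 4 \cdot 10 \sqrt{h} = 40 \sqrt{h}$)
$b{\left(K \right)} = -2 + K^{2}$ ($b{\left(K \right)} = -2 + K K = -2 + K^{2}$)
$x = \frac{93}{172}$ ($x = 93 \cdot \frac{1}{172} = \frac{93}{172} \approx 0.5407$)
$H{\left(G \right)} = \frac{11487}{172}$ ($H{\left(G \right)} = 63 + 7 \cdot \frac{93}{172} = 63 + \frac{651}{172} = \frac{11487}{172}$)
$b{\left(-70 \right)} + H{\left(L{\left(15 \right)} \right)} = \left(-2 + \left(-70\right)^{2}\right) + \frac{11487}{172} = \left(-2 + 4900\right) + \frac{11487}{172} = 4898 + \frac{11487}{172} = \frac{853943}{172}$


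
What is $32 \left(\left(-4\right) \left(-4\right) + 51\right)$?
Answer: $2144$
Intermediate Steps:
$32 \left(\left(-4\right) \left(-4\right) + 51\right) = 32 \left(16 + 51\right) = 32 \cdot 67 = 2144$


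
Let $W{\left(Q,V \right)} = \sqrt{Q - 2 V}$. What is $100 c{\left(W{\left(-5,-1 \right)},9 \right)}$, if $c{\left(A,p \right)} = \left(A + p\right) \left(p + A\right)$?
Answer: $7800 + 1800 i \sqrt{3} \approx 7800.0 + 3117.7 i$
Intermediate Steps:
$c{\left(A,p \right)} = \left(A + p\right)^{2}$ ($c{\left(A,p \right)} = \left(A + p\right) \left(A + p\right) = \left(A + p\right)^{2}$)
$100 c{\left(W{\left(-5,-1 \right)},9 \right)} = 100 \left(\sqrt{-5 - -2} + 9\right)^{2} = 100 \left(\sqrt{-5 + 2} + 9\right)^{2} = 100 \left(\sqrt{-3} + 9\right)^{2} = 100 \left(i \sqrt{3} + 9\right)^{2} = 100 \left(9 + i \sqrt{3}\right)^{2}$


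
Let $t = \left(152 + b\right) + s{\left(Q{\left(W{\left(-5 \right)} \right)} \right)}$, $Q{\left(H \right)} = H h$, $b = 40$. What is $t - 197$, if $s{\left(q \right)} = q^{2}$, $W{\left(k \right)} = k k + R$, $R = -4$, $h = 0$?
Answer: $-5$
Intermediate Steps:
$W{\left(k \right)} = -4 + k^{2}$ ($W{\left(k \right)} = k k - 4 = k^{2} - 4 = -4 + k^{2}$)
$Q{\left(H \right)} = 0$ ($Q{\left(H \right)} = H 0 = 0$)
$t = 192$ ($t = \left(152 + 40\right) + 0^{2} = 192 + 0 = 192$)
$t - 197 = 192 - 197 = -5$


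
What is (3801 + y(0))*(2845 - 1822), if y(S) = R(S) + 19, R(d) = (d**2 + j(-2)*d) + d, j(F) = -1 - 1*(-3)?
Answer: 3907860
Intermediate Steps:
j(F) = 2 (j(F) = -1 + 3 = 2)
R(d) = d**2 + 3*d (R(d) = (d**2 + 2*d) + d = d**2 + 3*d)
y(S) = 19 + S*(3 + S) (y(S) = S*(3 + S) + 19 = 19 + S*(3 + S))
(3801 + y(0))*(2845 - 1822) = (3801 + (19 + 0*(3 + 0)))*(2845 - 1822) = (3801 + (19 + 0*3))*1023 = (3801 + (19 + 0))*1023 = (3801 + 19)*1023 = 3820*1023 = 3907860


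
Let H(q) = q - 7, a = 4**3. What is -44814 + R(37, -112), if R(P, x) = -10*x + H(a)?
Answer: -43637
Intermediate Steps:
a = 64
H(q) = -7 + q
R(P, x) = 57 - 10*x (R(P, x) = -10*x + (-7 + 64) = -10*x + 57 = 57 - 10*x)
-44814 + R(37, -112) = -44814 + (57 - 10*(-112)) = -44814 + (57 + 1120) = -44814 + 1177 = -43637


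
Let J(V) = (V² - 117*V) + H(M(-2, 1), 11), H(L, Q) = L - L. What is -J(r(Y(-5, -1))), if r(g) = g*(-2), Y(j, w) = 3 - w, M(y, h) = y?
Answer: -1000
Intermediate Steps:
H(L, Q) = 0
r(g) = -2*g
J(V) = V² - 117*V (J(V) = (V² - 117*V) + 0 = V² - 117*V)
-J(r(Y(-5, -1))) = -(-2*(3 - 1*(-1)))*(-117 - 2*(3 - 1*(-1))) = -(-2*(3 + 1))*(-117 - 2*(3 + 1)) = -(-2*4)*(-117 - 2*4) = -(-8)*(-117 - 8) = -(-8)*(-125) = -1*1000 = -1000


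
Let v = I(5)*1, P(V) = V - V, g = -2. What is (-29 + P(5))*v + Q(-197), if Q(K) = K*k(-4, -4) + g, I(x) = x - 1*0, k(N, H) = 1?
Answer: -344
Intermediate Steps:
I(x) = x (I(x) = x + 0 = x)
P(V) = 0
Q(K) = -2 + K (Q(K) = K*1 - 2 = K - 2 = -2 + K)
v = 5 (v = 5*1 = 5)
(-29 + P(5))*v + Q(-197) = (-29 + 0)*5 + (-2 - 197) = -29*5 - 199 = -145 - 199 = -344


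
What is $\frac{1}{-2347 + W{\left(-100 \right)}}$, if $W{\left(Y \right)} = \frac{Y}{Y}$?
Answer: $- \frac{1}{2346} \approx -0.00042626$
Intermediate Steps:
$W{\left(Y \right)} = 1$
$\frac{1}{-2347 + W{\left(-100 \right)}} = \frac{1}{-2347 + 1} = \frac{1}{-2346} = - \frac{1}{2346}$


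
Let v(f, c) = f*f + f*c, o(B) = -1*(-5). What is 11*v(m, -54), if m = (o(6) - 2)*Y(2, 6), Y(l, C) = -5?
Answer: 11385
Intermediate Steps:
o(B) = 5
m = -15 (m = (5 - 2)*(-5) = 3*(-5) = -15)
v(f, c) = f**2 + c*f
11*v(m, -54) = 11*(-15*(-54 - 15)) = 11*(-15*(-69)) = 11*1035 = 11385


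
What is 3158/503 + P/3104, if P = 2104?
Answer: 1357593/195164 ≈ 6.9562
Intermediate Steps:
3158/503 + P/3104 = 3158/503 + 2104/3104 = 3158*(1/503) + 2104*(1/3104) = 3158/503 + 263/388 = 1357593/195164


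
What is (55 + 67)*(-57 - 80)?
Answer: -16714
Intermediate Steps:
(55 + 67)*(-57 - 80) = 122*(-137) = -16714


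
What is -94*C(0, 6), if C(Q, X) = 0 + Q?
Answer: 0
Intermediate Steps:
C(Q, X) = Q
-94*C(0, 6) = -94*0 = 0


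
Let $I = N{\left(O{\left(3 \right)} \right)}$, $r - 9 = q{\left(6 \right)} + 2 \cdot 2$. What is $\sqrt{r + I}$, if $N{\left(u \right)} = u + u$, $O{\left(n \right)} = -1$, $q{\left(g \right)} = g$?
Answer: $\sqrt{17} \approx 4.1231$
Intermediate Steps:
$N{\left(u \right)} = 2 u$
$r = 19$ ($r = 9 + \left(6 + 2 \cdot 2\right) = 9 + \left(6 + 4\right) = 9 + 10 = 19$)
$I = -2$ ($I = 2 \left(-1\right) = -2$)
$\sqrt{r + I} = \sqrt{19 - 2} = \sqrt{17}$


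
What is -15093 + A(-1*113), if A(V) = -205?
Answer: -15298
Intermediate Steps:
-15093 + A(-1*113) = -15093 - 205 = -15298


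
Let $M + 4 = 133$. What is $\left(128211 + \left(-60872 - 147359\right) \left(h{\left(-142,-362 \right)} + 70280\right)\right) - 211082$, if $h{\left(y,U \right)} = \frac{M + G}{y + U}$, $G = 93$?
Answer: $- \frac{1229295129737}{84} \approx -1.4634 \cdot 10^{10}$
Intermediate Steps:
$M = 129$ ($M = -4 + 133 = 129$)
$h{\left(y,U \right)} = \frac{222}{U + y}$ ($h{\left(y,U \right)} = \frac{129 + 93}{y + U} = \frac{222}{U + y}$)
$\left(128211 + \left(-60872 - 147359\right) \left(h{\left(-142,-362 \right)} + 70280\right)\right) - 211082 = \left(128211 + \left(-60872 - 147359\right) \left(\frac{222}{-362 - 142} + 70280\right)\right) - 211082 = \left(128211 - 208231 \left(\frac{222}{-504} + 70280\right)\right) - 211082 = \left(128211 - 208231 \left(222 \left(- \frac{1}{504}\right) + 70280\right)\right) - 211082 = \left(128211 - 208231 \left(- \frac{37}{84} + 70280\right)\right) - 211082 = \left(128211 - \frac{1229288168573}{84}\right) - 211082 = - \frac{1229277398849}{84} - 211082 = - \frac{1229295129737}{84}$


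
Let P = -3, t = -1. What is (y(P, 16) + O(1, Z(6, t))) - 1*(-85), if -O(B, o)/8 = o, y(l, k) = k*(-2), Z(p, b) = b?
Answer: 61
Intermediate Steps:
y(l, k) = -2*k
O(B, o) = -8*o
(y(P, 16) + O(1, Z(6, t))) - 1*(-85) = (-2*16 - 8*(-1)) - 1*(-85) = (-32 + 8) + 85 = -24 + 85 = 61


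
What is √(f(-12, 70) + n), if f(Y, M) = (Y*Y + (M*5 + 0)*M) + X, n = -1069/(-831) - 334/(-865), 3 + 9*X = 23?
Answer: √12735444082668185/718815 ≈ 157.00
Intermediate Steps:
X = 20/9 (X = -⅓ + (⅑)*23 = -⅓ + 23/9 = 20/9 ≈ 2.2222)
n = 1202239/718815 (n = -1069*(-1/831) - 334*(-1/865) = 1069/831 + 334/865 = 1202239/718815 ≈ 1.6725)
f(Y, M) = 20/9 + Y² + 5*M² (f(Y, M) = (Y*Y + (M*5 + 0)*M) + 20/9 = (Y² + (5*M + 0)*M) + 20/9 = (Y² + (5*M)*M) + 20/9 = (Y² + 5*M²) + 20/9 = 20/9 + Y² + 5*M²)
√(f(-12, 70) + n) = √((20/9 + (-12)² + 5*70²) + 1202239/718815) = √((20/9 + 144 + 5*4900) + 1202239/718815) = √((20/9 + 144 + 24500) + 1202239/718815) = √(221816/9 + 1202239/718815) = √(53151829397/2156445) = √12735444082668185/718815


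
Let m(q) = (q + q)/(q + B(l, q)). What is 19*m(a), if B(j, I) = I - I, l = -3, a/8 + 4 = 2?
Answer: 38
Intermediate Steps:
a = -16 (a = -32 + 8*2 = -32 + 16 = -16)
B(j, I) = 0
m(q) = 2 (m(q) = (q + q)/(q + 0) = (2*q)/q = 2)
19*m(a) = 19*2 = 38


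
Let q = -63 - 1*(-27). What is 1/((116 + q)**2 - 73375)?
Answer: -1/66975 ≈ -1.4931e-5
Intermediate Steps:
q = -36 (q = -63 + 27 = -36)
1/((116 + q)**2 - 73375) = 1/((116 - 36)**2 - 73375) = 1/(80**2 - 73375) = 1/(6400 - 73375) = 1/(-66975) = -1/66975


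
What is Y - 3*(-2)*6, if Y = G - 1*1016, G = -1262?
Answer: -2242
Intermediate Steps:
Y = -2278 (Y = -1262 - 1*1016 = -1262 - 1016 = -2278)
Y - 3*(-2)*6 = -2278 - 3*(-2)*6 = -2278 + 6*6 = -2278 + 36 = -2242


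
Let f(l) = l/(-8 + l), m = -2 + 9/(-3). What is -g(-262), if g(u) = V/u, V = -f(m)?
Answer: -5/3406 ≈ -0.0014680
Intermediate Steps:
m = -5 (m = -2 + 9*(-1/3) = -2 - 3 = -5)
f(l) = l/(-8 + l)
V = -5/13 (V = -(-5)/(-8 - 5) = -(-5)/(-13) = -(-5)*(-1)/13 = -1*5/13 = -5/13 ≈ -0.38462)
g(u) = -5/(13*u)
-g(-262) = -(-5)/(13*(-262)) = -(-5)*(-1)/(13*262) = -1*5/3406 = -5/3406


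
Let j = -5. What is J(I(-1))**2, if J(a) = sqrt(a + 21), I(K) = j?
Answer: 16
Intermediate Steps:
I(K) = -5
J(a) = sqrt(21 + a)
J(I(-1))**2 = (sqrt(21 - 5))**2 = (sqrt(16))**2 = 4**2 = 16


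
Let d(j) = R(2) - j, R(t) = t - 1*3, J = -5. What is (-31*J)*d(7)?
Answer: -1240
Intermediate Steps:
R(t) = -3 + t (R(t) = t - 3 = -3 + t)
d(j) = -1 - j (d(j) = (-3 + 2) - j = -1 - j)
(-31*J)*d(7) = (-31*(-5))*(-1 - 1*7) = (-31*(-5))*(-1 - 7) = 155*(-8) = -1240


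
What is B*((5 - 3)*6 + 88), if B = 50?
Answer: 5000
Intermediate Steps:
B*((5 - 3)*6 + 88) = 50*((5 - 3)*6 + 88) = 50*(2*6 + 88) = 50*(12 + 88) = 50*100 = 5000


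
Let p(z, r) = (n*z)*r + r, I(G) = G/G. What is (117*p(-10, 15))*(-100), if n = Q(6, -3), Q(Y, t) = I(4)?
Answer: 1579500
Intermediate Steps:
I(G) = 1
Q(Y, t) = 1
n = 1
p(z, r) = r + r*z (p(z, r) = (1*z)*r + r = z*r + r = r*z + r = r + r*z)
(117*p(-10, 15))*(-100) = (117*(15*(1 - 10)))*(-100) = (117*(15*(-9)))*(-100) = (117*(-135))*(-100) = -15795*(-100) = 1579500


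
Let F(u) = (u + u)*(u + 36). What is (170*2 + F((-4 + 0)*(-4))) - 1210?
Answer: 794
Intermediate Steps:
F(u) = 2*u*(36 + u) (F(u) = (2*u)*(36 + u) = 2*u*(36 + u))
(170*2 + F((-4 + 0)*(-4))) - 1210 = (170*2 + 2*((-4 + 0)*(-4))*(36 + (-4 + 0)*(-4))) - 1210 = (340 + 2*(-4*(-4))*(36 - 4*(-4))) - 1210 = (340 + 2*16*(36 + 16)) - 1210 = (340 + 2*16*52) - 1210 = (340 + 1664) - 1210 = 2004 - 1210 = 794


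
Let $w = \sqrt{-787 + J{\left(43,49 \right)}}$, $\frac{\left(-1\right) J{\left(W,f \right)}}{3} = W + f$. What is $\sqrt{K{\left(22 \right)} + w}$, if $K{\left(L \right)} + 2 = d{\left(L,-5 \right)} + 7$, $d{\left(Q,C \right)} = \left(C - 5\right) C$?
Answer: $\sqrt{55 + i \sqrt{1063}} \approx 7.7116 + 2.1139 i$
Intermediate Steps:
$J{\left(W,f \right)} = - 3 W - 3 f$ ($J{\left(W,f \right)} = - 3 \left(W + f\right) = - 3 W - 3 f$)
$d{\left(Q,C \right)} = C \left(-5 + C\right)$ ($d{\left(Q,C \right)} = \left(-5 + C\right) C = C \left(-5 + C\right)$)
$K{\left(L \right)} = 55$ ($K{\left(L \right)} = -2 - \left(-7 + 5 \left(-5 - 5\right)\right) = -2 + \left(\left(-5\right) \left(-10\right) + 7\right) = -2 + \left(50 + 7\right) = -2 + 57 = 55$)
$w = i \sqrt{1063}$ ($w = \sqrt{-787 - 276} = \sqrt{-1063} = i \sqrt{1063} \approx 32.604 i$)
$\sqrt{K{\left(22 \right)} + w} = \sqrt{55 + i \sqrt{1063}}$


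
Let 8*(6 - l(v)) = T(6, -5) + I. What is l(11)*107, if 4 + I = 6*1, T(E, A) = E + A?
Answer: 4815/8 ≈ 601.88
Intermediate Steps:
T(E, A) = A + E
I = 2 (I = -4 + 6*1 = -4 + 6 = 2)
l(v) = 45/8 (l(v) = 6 - ((-5 + 6) + 2)/8 = 6 - (1 + 2)/8 = 6 - ⅛*3 = 6 - 3/8 = 45/8)
l(11)*107 = (45/8)*107 = 4815/8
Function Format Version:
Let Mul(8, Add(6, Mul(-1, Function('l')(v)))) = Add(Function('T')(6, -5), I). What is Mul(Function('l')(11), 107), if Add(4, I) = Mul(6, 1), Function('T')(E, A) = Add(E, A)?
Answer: Rational(4815, 8) ≈ 601.88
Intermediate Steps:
Function('T')(E, A) = Add(A, E)
I = 2 (I = Add(-4, Mul(6, 1)) = Add(-4, 6) = 2)
Function('l')(v) = Rational(45, 8) (Function('l')(v) = Add(6, Mul(Rational(-1, 8), Add(Add(-5, 6), 2))) = Add(6, Mul(Rational(-1, 8), Add(1, 2))) = Add(6, Mul(Rational(-1, 8), 3)) = Add(6, Rational(-3, 8)) = Rational(45, 8))
Mul(Function('l')(11), 107) = Mul(Rational(45, 8), 107) = Rational(4815, 8)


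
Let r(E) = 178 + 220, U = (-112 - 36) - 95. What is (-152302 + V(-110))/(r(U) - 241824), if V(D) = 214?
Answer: 76044/120713 ≈ 0.62996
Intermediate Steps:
U = -243 (U = -148 - 95 = -243)
r(E) = 398
(-152302 + V(-110))/(r(U) - 241824) = (-152302 + 214)/(398 - 241824) = -152088/(-241426) = -152088*(-1/241426) = 76044/120713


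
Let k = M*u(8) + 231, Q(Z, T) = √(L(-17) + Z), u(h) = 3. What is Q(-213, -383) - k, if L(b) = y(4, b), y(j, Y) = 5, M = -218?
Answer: 423 + 4*I*√13 ≈ 423.0 + 14.422*I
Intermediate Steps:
L(b) = 5
Q(Z, T) = √(5 + Z)
k = -423 (k = -218*3 + 231 = -654 + 231 = -423)
Q(-213, -383) - k = √(5 - 213) - 1*(-423) = √(-208) + 423 = 4*I*√13 + 423 = 423 + 4*I*√13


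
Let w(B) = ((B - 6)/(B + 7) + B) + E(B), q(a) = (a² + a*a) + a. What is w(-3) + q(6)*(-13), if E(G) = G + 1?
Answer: -4085/4 ≈ -1021.3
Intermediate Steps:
E(G) = 1 + G
q(a) = a + 2*a² (q(a) = (a² + a²) + a = 2*a² + a = a + 2*a²)
w(B) = 1 + 2*B + (-6 + B)/(7 + B) (w(B) = ((B - 6)/(B + 7) + B) + (1 + B) = ((-6 + B)/(7 + B) + B) + (1 + B) = (B + (-6 + B)/(7 + B)) + (1 + B) = 1 + 2*B + (-6 + B)/(7 + B))
w(-3) + q(6)*(-13) = (1 + 2*(-3)² + 16*(-3))/(7 - 3) + (6*(1 + 2*6))*(-13) = (1 + 2*9 - 48)/4 + (6*(1 + 12))*(-13) = (1 + 18 - 48)/4 + (6*13)*(-13) = (¼)*(-29) + 78*(-13) = -29/4 - 1014 = -4085/4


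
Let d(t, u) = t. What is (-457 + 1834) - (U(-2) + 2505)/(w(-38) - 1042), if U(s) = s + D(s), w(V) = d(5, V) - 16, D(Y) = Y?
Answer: 1452482/1053 ≈ 1379.4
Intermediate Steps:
w(V) = -11 (w(V) = 5 - 16 = -11)
U(s) = 2*s (U(s) = s + s = 2*s)
(-457 + 1834) - (U(-2) + 2505)/(w(-38) - 1042) = (-457 + 1834) - (2*(-2) + 2505)/(-11 - 1042) = 1377 - (-4 + 2505)/(-1053) = 1377 - 2501*(-1)/1053 = 1377 - 1*(-2501/1053) = 1377 + 2501/1053 = 1452482/1053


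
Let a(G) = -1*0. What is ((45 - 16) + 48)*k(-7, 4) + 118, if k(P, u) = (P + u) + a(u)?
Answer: -113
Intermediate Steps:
a(G) = 0
k(P, u) = P + u (k(P, u) = (P + u) + 0 = P + u)
((45 - 16) + 48)*k(-7, 4) + 118 = ((45 - 16) + 48)*(-7 + 4) + 118 = (29 + 48)*(-3) + 118 = 77*(-3) + 118 = -231 + 118 = -113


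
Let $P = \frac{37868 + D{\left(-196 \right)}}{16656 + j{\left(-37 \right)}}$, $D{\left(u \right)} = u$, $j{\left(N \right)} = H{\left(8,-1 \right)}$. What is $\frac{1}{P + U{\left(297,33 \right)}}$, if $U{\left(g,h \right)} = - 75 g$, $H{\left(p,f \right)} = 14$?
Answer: $- \frac{8335}{185643289} \approx -4.4898 \cdot 10^{-5}$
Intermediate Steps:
$j{\left(N \right)} = 14$
$P = \frac{18836}{8335}$ ($P = \frac{37868 - 196}{16656 + 14} = \frac{37672}{16670} = 37672 \cdot \frac{1}{16670} = \frac{18836}{8335} \approx 2.2599$)
$\frac{1}{P + U{\left(297,33 \right)}} = \frac{1}{\frac{18836}{8335} - 22275} = \frac{1}{- \frac{185643289}{8335}} = - \frac{8335}{185643289}$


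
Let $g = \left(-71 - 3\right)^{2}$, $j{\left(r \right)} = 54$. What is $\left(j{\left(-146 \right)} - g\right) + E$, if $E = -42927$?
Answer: $-48349$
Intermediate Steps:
$g = 5476$ ($g = \left(-74\right)^{2} = 5476$)
$\left(j{\left(-146 \right)} - g\right) + E = \left(54 - 5476\right) - 42927 = -5422 - 42927 = -48349$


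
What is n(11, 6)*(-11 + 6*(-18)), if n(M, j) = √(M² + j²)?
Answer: -119*√157 ≈ -1491.1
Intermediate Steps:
n(11, 6)*(-11 + 6*(-18)) = √(11² + 6²)*(-11 + 6*(-18)) = √(121 + 36)*(-11 - 108) = √157*(-119) = -119*√157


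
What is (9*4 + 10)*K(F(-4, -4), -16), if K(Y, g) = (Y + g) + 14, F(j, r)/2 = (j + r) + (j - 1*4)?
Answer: -1564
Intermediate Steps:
F(j, r) = -8 + 2*r + 4*j (F(j, r) = 2*((j + r) + (j - 1*4)) = 2*((j + r) + (j - 4)) = 2*((j + r) + (-4 + j)) = 2*(-4 + r + 2*j) = -8 + 2*r + 4*j)
K(Y, g) = 14 + Y + g
(9*4 + 10)*K(F(-4, -4), -16) = (9*4 + 10)*(14 + (-8 + 2*(-4) + 4*(-4)) - 16) = (36 + 10)*(14 + (-8 - 8 - 16) - 16) = 46*(14 - 32 - 16) = 46*(-34) = -1564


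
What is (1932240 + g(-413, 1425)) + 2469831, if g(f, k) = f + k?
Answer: 4403083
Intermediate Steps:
(1932240 + g(-413, 1425)) + 2469831 = (1932240 + (-413 + 1425)) + 2469831 = (1932240 + 1012) + 2469831 = 1933252 + 2469831 = 4403083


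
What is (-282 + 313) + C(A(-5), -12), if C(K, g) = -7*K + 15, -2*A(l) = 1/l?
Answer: 453/10 ≈ 45.300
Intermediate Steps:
A(l) = -1/(2*l)
C(K, g) = 15 - 7*K
(-282 + 313) + C(A(-5), -12) = (-282 + 313) + (15 - (-7)/(2*(-5))) = 31 + (15 - (-7)*(-1)/(2*5)) = 31 + (15 - 7*1/10) = 31 + (15 - 7/10) = 31 + 143/10 = 453/10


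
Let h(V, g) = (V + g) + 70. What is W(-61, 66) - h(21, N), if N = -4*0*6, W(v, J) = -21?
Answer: -112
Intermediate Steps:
N = 0 (N = 0*6 = 0)
h(V, g) = 70 + V + g
W(-61, 66) - h(21, N) = -21 - (70 + 21 + 0) = -21 - 1*91 = -21 - 91 = -112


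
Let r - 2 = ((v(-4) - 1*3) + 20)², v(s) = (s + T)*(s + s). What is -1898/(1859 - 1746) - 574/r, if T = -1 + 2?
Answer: -3259196/190179 ≈ -17.138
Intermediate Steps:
T = 1
v(s) = 2*s*(1 + s) (v(s) = (s + 1)*(s + s) = (1 + s)*(2*s) = 2*s*(1 + s))
r = 1683 (r = 2 + ((2*(-4)*(1 - 4) - 1*3) + 20)² = 2 + ((2*(-4)*(-3) - 3) + 20)² = 2 + ((24 - 3) + 20)² = 2 + (21 + 20)² = 2 + 41² = 2 + 1681 = 1683)
-1898/(1859 - 1746) - 574/r = -1898/(1859 - 1746) - 574/1683 = -1898/113 - 574*1/1683 = -1898*1/113 - 574/1683 = -1898/113 - 574/1683 = -3259196/190179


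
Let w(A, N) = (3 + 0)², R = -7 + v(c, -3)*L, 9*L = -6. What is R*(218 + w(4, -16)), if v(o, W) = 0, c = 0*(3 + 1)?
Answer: -1589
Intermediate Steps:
L = -⅔ (L = (⅑)*(-6) = -⅔ ≈ -0.66667)
c = 0 (c = 0*4 = 0)
R = -7 (R = -7 + 0*(-⅔) = -7 + 0 = -7)
w(A, N) = 9 (w(A, N) = 3² = 9)
R*(218 + w(4, -16)) = -7*(218 + 9) = -7*227 = -1589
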